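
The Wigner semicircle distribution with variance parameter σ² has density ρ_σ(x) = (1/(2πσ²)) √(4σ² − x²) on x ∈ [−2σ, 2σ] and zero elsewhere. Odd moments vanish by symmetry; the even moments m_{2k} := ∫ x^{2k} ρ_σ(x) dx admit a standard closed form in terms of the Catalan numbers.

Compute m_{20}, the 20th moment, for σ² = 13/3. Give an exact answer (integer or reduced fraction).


By the scaled semicircle moment identity, m_{2k} = σ^{2k} · C_k with k = 10.
C_10 = (1/(k+1)) · C(2k, k) = (1/11) · C(20, 10) = (1/11) · 184756 = 16796.
σ^{2k} = (σ²)^k = (13/3)^10 = 137858491849/59049.

Therefore m_{20} = σ^{20} · C_10 = (137858491849/59049) · 16796 = 2315471229095804/59049.


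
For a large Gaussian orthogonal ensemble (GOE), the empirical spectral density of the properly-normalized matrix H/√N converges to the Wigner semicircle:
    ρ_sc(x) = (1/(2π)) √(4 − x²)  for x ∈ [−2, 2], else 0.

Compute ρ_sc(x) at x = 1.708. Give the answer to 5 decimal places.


ρ_sc(x) = (1/(2π)) √(4 − x²). With x = 1.708:
  4 − x² = 4 − (1.708)² = 4 − 2.917264 = 1.082736.
  √(4 − x²) = 1.040546.
  1/(2π) = 0.159155.
  ρ_sc(1.708) = 0.159155 · 1.040546 = 0.165608.

Rounded to 5 decimal places: ρ_sc(1.708) ≈ 0.16561.


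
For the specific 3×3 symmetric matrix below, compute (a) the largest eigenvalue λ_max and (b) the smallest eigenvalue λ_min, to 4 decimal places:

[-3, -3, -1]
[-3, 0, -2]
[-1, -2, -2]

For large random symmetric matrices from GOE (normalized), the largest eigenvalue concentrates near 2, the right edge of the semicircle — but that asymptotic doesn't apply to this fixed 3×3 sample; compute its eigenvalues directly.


Since M is real symmetric, all three eigenvalues are real; they are the roots of det(λI − M) = λ³ − (tr M) λ² + s λ − det M, where s is the sum of the principal 2×2 minors.
tr M = -3 + 0 + (-2) = -5.
s = ((-3)·0 − (-3)²) + ((-3)·(-2) − (-1)²) + (0·(-2) − (-2)²) = -9 + 5 + (-4) = -8.
det M (expand along row 1) = (-3)·(-4) − (-3)·4 + (-1)·6 = 18.
Characteristic polynomial: λ³ + 5λ² − 8λ − 18 = 0.
Substitute λ = y + (tr M)/3 = y − 1.666667 to remove the quadratic term: y³ + p·y + q = 0 with p = s − (tr M)²/3 = -16.333333 and q = −2(tr M)³/27 + (tr M)·s/3 − det M = 4.592593.
Three real roots ⇒ use the trigonometric (Viète) form: r = 2√(−p/3) = 4.666667, φ = arccos(3q/(p·r)) = arccos(-0.180758) = 1.752553 rad.
y_k = r·cos(φ/3 − 2πk/3) for k = 0, 1, 2 gives y = 3.892757, 0.282560, -4.175317.
λ_k = y_k − 1.666667 gives λ = 2.2261, -1.3841, -5.8420 (check: the sum is -5.0000 = tr M).

Hence λ_max = 2.2261 and λ_min = -5.8420.


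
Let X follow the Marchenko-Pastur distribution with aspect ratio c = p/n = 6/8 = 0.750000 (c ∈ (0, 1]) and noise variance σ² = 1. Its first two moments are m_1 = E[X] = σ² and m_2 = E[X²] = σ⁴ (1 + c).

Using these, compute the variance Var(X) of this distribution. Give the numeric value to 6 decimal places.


m_1 = E[X] = σ² = 1, so m_1² = 1.
m_2 = E[X²] = σ⁴ (1 + c) = 1 · (1 + 0.750000) = 1 · 1.750000 = 1.750000.
(Note m_2 − m_1² simplifies to c · σ⁴ = 0.750000 · 1.)

Var(X) = m_2 − m_1² = 1.750000 − 1 = 0.750000.


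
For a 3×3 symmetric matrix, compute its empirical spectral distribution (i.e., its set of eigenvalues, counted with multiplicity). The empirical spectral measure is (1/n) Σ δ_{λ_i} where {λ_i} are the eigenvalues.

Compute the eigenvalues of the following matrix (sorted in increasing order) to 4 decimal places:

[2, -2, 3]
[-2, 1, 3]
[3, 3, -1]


Since M is real symmetric, all three eigenvalues are real; they are the roots of det(λI − M) = λ³ − (tr M) λ² + s λ − det M, where s is the sum of the principal 2×2 minors.
tr M = 2 + 1 + (-1) = 2.
s = (2·1 − (-2)²) + (2·(-1) − 3²) + (1·(-1) − 3²) = -2 + (-11) + (-10) = -23.
det M (expand along row 1) = 2·(-10) − (-2)·(-7) + 3·(-9) = -61.
Characteristic polynomial: λ³ − 2λ² − 23λ + 61 = 0.
Substitute λ = y + (tr M)/3 = y + 0.666667 to remove the quadratic term: y³ + p·y + q = 0 with p = s − (tr M)²/3 = -24.333333 and q = −2(tr M)³/27 + (tr M)·s/3 − det M = 45.074074.
Three real roots ⇒ use the trigonometric (Viète) form: r = 2√(−p/3) = 5.696002, φ = arccos(3q/(p·r)) = arccos(-0.975610) = 2.920280 rad.
y_k = r·cos(φ/3 − 2πk/3) for k = 0, 1, 2 gives y = 3.203829, 2.476682, -5.680510.
λ_k = y_k + 0.666667 gives λ = 3.8705, 3.1433, -5.0138 (check: the sum is 2.0000 = tr M).

Eigenvalues sorted in increasing order: [-5.0138, 3.1433, 3.8705].


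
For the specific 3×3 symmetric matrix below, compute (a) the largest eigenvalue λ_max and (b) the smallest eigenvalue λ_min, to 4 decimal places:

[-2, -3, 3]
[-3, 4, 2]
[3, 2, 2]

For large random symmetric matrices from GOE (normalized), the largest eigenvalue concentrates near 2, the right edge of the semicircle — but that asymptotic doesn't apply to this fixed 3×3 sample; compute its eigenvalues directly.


Since M is real symmetric, all three eigenvalues are real; they are the roots of det(λI − M) = λ³ − (tr M) λ² + s λ − det M, where s is the sum of the principal 2×2 minors.
tr M = -2 + 4 + 2 = 4.
s = ((-2)·4 − (-3)²) + ((-2)·2 − 3²) + (4·2 − 2²) = -17 + (-13) + 4 = -26.
det M (expand along row 1) = (-2)·4 − (-3)·(-12) + 3·(-18) = -98.
Characteristic polynomial: λ³ − 4λ² − 26λ + 98 = 0.
Substitute λ = y + (tr M)/3 = y + 1.333333 to remove the quadratic term: y³ + p·y + q = 0 with p = s − (tr M)²/3 = -31.333333 and q = −2(tr M)³/27 + (tr M)·s/3 − det M = 58.592593.
Three real roots ⇒ use the trigonometric (Viète) form: r = 2√(−p/3) = 6.463573, φ = arccos(3q/(p·r)) = arccos(-0.867930) = 2.621816 rad.
y_k = r·cos(φ/3 − 2πk/3) for k = 0, 1, 2 gives y = 4.148394, 2.218408, -6.366802.
λ_k = y_k + 1.333333 gives λ = 5.4817, 3.5517, -5.0335 (check: the sum is 4.0000 = tr M).

Hence λ_max = 5.4817 and λ_min = -5.0335.


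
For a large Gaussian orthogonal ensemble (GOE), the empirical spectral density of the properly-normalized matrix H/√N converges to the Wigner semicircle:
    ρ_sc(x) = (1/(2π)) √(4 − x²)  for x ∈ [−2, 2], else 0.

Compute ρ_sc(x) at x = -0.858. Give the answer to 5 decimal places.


ρ_sc(x) = (1/(2π)) √(4 − x²). With x = -0.858:
  4 − x² = 4 − (-0.858)² = 4 − 0.736164 = 3.263836.
  √(4 − x²) = 1.806609.
  1/(2π) = 0.159155.
  ρ_sc(-0.858) = 0.159155 · 1.806609 = 0.287531.

Rounded to 5 decimal places: ρ_sc(-0.858) ≈ 0.28753.


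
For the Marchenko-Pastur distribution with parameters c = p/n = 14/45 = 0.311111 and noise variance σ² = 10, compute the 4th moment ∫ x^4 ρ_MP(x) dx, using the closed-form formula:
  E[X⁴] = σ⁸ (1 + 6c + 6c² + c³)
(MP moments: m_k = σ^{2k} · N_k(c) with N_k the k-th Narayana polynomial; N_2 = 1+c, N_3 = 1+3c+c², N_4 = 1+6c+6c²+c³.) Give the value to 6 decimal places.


E[X⁴] = σ⁸ (1 + 6c + 6c² + c³) (fourth MP moment). With σ² = 10 (so σ⁸ = 10000) and c = 14/45 = 0.311111: E[X⁴] = 10000 · (1 + 6·0.311111 + 6·(0.311111)² + (0.311111)³) = 10000 · 3.477520.

So E[X^4] = 34775.198903.


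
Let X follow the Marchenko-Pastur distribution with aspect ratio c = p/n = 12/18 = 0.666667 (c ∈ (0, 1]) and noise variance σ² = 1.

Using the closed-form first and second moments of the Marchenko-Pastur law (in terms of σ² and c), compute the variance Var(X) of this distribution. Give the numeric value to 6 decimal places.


Recall the MP moments m_1 = E[X] = σ² and m_2 = E[X²] = σ⁴ (1 + c).
m_1 = E[X] = σ² = 1, so m_1² = 1.
m_2 = E[X²] = σ⁴ (1 + c) = 1 · (1 + 0.666667) = 1 · 1.666667 = 1.666667.
(Note m_2 − m_1² simplifies to c · σ⁴ = 0.666667 · 1.)

Var(X) = m_2 − m_1² = 1.666667 − 1 = 0.666667.


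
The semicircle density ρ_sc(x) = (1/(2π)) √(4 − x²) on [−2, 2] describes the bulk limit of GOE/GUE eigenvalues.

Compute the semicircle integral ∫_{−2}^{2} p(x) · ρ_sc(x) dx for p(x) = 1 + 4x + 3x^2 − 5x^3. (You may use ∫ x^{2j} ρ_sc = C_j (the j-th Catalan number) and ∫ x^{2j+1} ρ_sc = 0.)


Write p(x) = Σ a_i x^i, split into monomials and integrate each against ρ_sc separately.
Using ∫ x^{2j} ρ_sc = C_j = (1/(j+1)) C(2j, j) (Catalan numbers) and ∫ x^{2j+1} ρ_sc = 0 (odd monomials vanish by symmetry):
  i = 0 (even): a_0 · C_{0} = 1 · 1 = 1
  i = 1 (odd): ∫ x^1 ρ_sc = 0 (vanishes)
  i = 2 (even): a_2 · C_{1} = 3 · 1 = 3
  i = 3 (odd): ∫ x^3 ρ_sc = 0 (vanishes)

Summing the contributions: ∫_{−2}^{2} p(x) ρ_sc(x) dx = 1 + 3 = 4.


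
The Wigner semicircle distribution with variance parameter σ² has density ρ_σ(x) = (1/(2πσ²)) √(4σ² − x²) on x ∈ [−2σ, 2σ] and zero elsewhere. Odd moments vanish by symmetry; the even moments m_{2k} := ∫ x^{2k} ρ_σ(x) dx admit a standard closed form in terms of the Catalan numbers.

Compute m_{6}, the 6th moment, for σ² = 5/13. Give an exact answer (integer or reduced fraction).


By the scaled semicircle moment identity, m_{2k} = σ^{2k} · C_k with k = 3.
C_3 = (1/(k+1)) · C(2k, k) = (1/4) · C(6, 3) = (1/4) · 20 = 5.
σ^{2k} = (σ²)^k = (5/13)^3 = 125/2197.

Therefore m_{6} = σ^{6} · C_3 = (125/2197) · 5 = 625/2197.


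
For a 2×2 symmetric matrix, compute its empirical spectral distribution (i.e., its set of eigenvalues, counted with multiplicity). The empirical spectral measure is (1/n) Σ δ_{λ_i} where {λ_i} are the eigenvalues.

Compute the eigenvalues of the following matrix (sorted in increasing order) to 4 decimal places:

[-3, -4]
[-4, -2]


Since M is real symmetric, both eigenvalues are real; they are the roots of det(λI − M) = λ² − (tr M) λ + det M.
tr M = -3 + (-2) = -5.
det M = (-3)·(-2) − (-4)² = 6 − 16 = -10.
Characteristic polynomial: λ² + 5λ − 10 = 0.
Discriminant Δ = (tr M)² − 4·det M = 25 − (-40) = 65; √Δ = 8.062258.
λ = (tr M ± √Δ)/2 = (-5 ± 8.062258)/2, giving (tr M − √Δ)/2 = -6.5311 and (tr M + √Δ)/2 = 1.5311.

Eigenvalues sorted in increasing order: [-6.5311, 1.5311].


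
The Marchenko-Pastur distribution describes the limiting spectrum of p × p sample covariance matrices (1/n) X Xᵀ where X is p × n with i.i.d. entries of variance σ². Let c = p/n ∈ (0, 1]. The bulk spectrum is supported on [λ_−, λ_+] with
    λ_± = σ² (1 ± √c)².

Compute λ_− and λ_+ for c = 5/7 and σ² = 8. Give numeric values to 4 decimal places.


c = 5/7 = 0.714286; √c = 0.845154.
λ_− = σ² (1 − √c)² = 8 · (1 − 0.845154)² = 8 · (0.154846)² = 0.191818.
λ_+ = σ² (1 + √c)² = 8 · (1 + 0.845154)² = 8 · (1.845154)² = 27.236754.

Rounded to 4 decimal places: λ_− ≈ 0.1918, λ_+ ≈ 27.2368.


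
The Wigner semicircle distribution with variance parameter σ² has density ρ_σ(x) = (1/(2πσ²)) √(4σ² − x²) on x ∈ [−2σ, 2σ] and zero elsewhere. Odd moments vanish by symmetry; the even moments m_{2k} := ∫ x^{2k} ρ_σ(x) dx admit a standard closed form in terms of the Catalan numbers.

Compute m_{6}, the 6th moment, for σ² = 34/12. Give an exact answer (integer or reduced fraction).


By the scaled semicircle moment identity, m_{2k} = σ^{2k} · C_k with k = 3.
C_3 = (1/(k+1)) · C(2k, k) = (1/4) · C(6, 3) = (1/4) · 20 = 5.
σ^{2k} = (σ²)^k = (34/12)^3 = 4913/216.

Therefore m_{6} = σ^{6} · C_3 = (4913/216) · 5 = 24565/216.


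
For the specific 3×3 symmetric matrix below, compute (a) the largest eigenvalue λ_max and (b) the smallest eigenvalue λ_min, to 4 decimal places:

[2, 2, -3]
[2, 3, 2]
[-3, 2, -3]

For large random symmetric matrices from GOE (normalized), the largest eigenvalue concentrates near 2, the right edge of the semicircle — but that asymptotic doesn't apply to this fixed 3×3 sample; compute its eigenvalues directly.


Since M is real symmetric, all three eigenvalues are real; they are the roots of det(λI − M) = λ³ − (tr M) λ² + s λ − det M, where s is the sum of the principal 2×2 minors.
tr M = 2 + 3 + (-3) = 2.
s = (2·3 − 2²) + (2·(-3) − (-3)²) + (3·(-3) − 2²) = 2 + (-15) + (-13) = -26.
det M (expand along row 1) = 2·(-13) − 2·0 + (-3)·13 = -65.
Characteristic polynomial: λ³ − 2λ² − 26λ + 65 = 0.
Substitute λ = y + (tr M)/3 = y + 0.666667 to remove the quadratic term: y³ + p·y + q = 0 with p = s − (tr M)²/3 = -27.333333 and q = −2(tr M)³/27 + (tr M)·s/3 − det M = 47.074074.
Three real roots ⇒ use the trigonometric (Viète) form: r = 2√(−p/3) = 6.036923, φ = arccos(3q/(p·r)) = arccos(-0.855844) = 2.597977 rad.
y_k = r·cos(φ/3 − 2πk/3) for k = 0, 1, 2 gives y = 3.911229, 2.026853, -5.938082.
λ_k = y_k + 0.666667 gives λ = 4.5779, 2.6935, -5.2714 (check: the sum is 2.0000 = tr M).

Hence λ_max = 4.5779 and λ_min = -5.2714.


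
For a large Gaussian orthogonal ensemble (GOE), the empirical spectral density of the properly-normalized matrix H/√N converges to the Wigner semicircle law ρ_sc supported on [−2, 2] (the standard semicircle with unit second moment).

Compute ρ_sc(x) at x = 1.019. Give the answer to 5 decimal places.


ρ_sc(x) = (1/(2π)) √(4 − x²). With x = 1.019:
  4 − x² = 4 − (1.019)² = 4 − 1.038361 = 2.961639.
  √(4 − x²) = 1.720941.
  1/(2π) = 0.159155.
  ρ_sc(1.019) = 0.159155 · 1.720941 = 0.273896.

Rounded to 5 decimal places: ρ_sc(1.019) ≈ 0.27390.


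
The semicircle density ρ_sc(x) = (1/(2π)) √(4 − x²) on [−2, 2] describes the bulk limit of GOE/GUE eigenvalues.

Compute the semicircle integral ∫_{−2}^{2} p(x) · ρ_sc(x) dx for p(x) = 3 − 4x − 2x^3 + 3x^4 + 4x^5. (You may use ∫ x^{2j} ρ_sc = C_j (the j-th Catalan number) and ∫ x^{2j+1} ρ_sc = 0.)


Write p(x) = Σ a_i x^i, split into monomials and integrate each against ρ_sc separately.
Using ∫ x^{2j} ρ_sc = C_j = (1/(j+1)) C(2j, j) (Catalan numbers) and ∫ x^{2j+1} ρ_sc = 0 (odd monomials vanish by symmetry):
  i = 0 (even): a_0 · C_{0} = 3 · 1 = 3
  i = 1 (odd): ∫ x^1 ρ_sc = 0 (vanishes)
  i = 3 (odd): ∫ x^3 ρ_sc = 0 (vanishes)
  i = 4 (even): a_4 · C_{2} = 3 · 2 = 6
  i = 5 (odd): ∫ x^5 ρ_sc = 0 (vanishes)

Summing the contributions: ∫_{−2}^{2} p(x) ρ_sc(x) dx = 3 + 6 = 9.


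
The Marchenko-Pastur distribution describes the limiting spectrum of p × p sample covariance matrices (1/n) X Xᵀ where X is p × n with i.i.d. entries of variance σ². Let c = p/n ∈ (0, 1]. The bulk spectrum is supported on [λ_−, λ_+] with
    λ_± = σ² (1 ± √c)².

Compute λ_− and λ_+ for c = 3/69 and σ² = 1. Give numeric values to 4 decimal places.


c = 3/69 = 0.043478; √c = 0.208514.
λ_− = σ² (1 − √c)² = 1 · (1 − 0.208514)² = 1 · (0.791486)² = 0.626449.
λ_+ = σ² (1 + √c)² = 1 · (1 + 0.208514)² = 1 · (1.208514)² = 1.460507.

Rounded to 4 decimal places: λ_− ≈ 0.6264, λ_+ ≈ 1.4605.


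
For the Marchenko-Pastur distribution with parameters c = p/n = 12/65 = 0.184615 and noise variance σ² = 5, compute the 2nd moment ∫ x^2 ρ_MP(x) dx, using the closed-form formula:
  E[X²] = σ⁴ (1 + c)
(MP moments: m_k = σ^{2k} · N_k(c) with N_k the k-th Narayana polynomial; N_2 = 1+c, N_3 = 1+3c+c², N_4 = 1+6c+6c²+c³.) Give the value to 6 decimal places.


E[X²] = σ⁴ (1 + c) (second MP moment). With σ² = 5 (so σ⁴ = 25) and c = 12/65 = 0.184615: E[X²] = 25 · (1 + 0.184615) = 25 · 1.184615.

So E[X^2] = 29.615385.


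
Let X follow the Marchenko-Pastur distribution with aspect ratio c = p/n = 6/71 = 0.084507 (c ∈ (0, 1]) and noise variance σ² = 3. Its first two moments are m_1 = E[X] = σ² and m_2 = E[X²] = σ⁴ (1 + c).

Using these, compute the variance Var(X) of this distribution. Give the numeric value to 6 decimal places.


m_1 = E[X] = σ² = 3, so m_1² = 9.
m_2 = E[X²] = σ⁴ (1 + c) = 9 · (1 + 0.084507) = 9 · 1.084507 = 9.760563.
(Note m_2 − m_1² simplifies to c · σ⁴ = 0.084507 · 9.)

Var(X) = m_2 − m_1² = 9.760563 − 9 = 0.760563.


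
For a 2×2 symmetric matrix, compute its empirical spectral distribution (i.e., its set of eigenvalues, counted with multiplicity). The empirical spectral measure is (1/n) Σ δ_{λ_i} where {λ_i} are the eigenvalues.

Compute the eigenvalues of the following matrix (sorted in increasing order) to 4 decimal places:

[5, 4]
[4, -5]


Since M is real symmetric, both eigenvalues are real; they are the roots of det(λI − M) = λ² − (tr M) λ + det M.
tr M = 5 + (-5) = 0.
det M = 5·(-5) − 4² = -25 − 16 = -41.
Characteristic polynomial: λ² − 41 = 0.
Discriminant Δ = (tr M)² − 4·det M = 0 − (-164) = 164; √Δ = 12.806248.
λ = (tr M ± √Δ)/2 = (0 ± 12.806248)/2, giving (tr M − √Δ)/2 = -6.4031 and (tr M + √Δ)/2 = 6.4031.

Eigenvalues sorted in increasing order: [-6.4031, 6.4031].


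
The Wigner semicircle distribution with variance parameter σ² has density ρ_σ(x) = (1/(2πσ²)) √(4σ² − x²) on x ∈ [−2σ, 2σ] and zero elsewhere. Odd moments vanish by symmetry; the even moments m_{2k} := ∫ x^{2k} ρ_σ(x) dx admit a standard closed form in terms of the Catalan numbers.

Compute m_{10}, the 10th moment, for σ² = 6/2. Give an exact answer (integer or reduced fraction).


By the scaled semicircle moment identity, m_{2k} = σ^{2k} · C_k with k = 5.
C_5 = (1/(k+1)) · C(2k, k) = (1/6) · C(10, 5) = (1/6) · 252 = 42.
σ^{2k} = (σ²)^k = (6/2)^5 = 243.

Therefore m_{10} = σ^{10} · C_5 = 243 · 42 = 10206.


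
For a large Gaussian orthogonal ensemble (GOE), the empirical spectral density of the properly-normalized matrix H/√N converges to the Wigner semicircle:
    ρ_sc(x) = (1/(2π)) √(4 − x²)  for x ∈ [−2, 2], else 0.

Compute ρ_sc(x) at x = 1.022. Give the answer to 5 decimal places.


ρ_sc(x) = (1/(2π)) √(4 − x²). With x = 1.022:
  4 − x² = 4 − (1.022)² = 4 − 1.044484 = 2.955516.
  √(4 − x²) = 1.719161.
  1/(2π) = 0.159155.
  ρ_sc(1.022) = 0.159155 · 1.719161 = 0.273613.

Rounded to 5 decimal places: ρ_sc(1.022) ≈ 0.27361.


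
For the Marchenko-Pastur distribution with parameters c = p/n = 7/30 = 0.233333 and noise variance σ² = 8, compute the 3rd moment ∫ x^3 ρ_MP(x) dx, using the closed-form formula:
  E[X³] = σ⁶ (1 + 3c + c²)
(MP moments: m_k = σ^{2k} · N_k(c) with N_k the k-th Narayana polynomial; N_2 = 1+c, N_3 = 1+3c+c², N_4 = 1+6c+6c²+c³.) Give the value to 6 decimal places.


E[X³] = σ⁶ (1 + 3c + c²) (third MP moment). With σ² = 8 (so σ⁶ = 512) and c = 7/30 = 0.233333: E[X³] = 512 · (1 + 3·0.233333 + (0.233333)²) = 512 · 1.754444.

So E[X^3] = 898.275556.


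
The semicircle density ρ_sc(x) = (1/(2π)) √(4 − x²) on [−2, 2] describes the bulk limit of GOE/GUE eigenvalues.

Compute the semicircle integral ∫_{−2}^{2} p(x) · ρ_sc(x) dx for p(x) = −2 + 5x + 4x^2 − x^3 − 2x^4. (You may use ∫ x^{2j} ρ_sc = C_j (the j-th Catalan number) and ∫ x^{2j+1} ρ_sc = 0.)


Write p(x) = Σ a_i x^i, split into monomials and integrate each against ρ_sc separately.
Using ∫ x^{2j} ρ_sc = C_j = (1/(j+1)) C(2j, j) (Catalan numbers) and ∫ x^{2j+1} ρ_sc = 0 (odd monomials vanish by symmetry):
  i = 0 (even): a_0 · C_{0} = -2 · 1 = -2
  i = 1 (odd): ∫ x^1 ρ_sc = 0 (vanishes)
  i = 2 (even): a_2 · C_{1} = 4 · 1 = 4
  i = 3 (odd): ∫ x^3 ρ_sc = 0 (vanishes)
  i = 4 (even): a_4 · C_{2} = -2 · 2 = -4

Summing the contributions: ∫_{−2}^{2} p(x) ρ_sc(x) dx = (-2) + 4 + (-4) = -2.


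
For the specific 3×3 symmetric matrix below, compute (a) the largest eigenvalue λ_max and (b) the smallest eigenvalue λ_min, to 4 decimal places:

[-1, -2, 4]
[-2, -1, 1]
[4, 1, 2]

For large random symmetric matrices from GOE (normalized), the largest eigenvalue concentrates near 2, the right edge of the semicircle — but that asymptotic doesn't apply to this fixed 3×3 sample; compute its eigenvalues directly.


Since M is real symmetric, all three eigenvalues are real; they are the roots of det(λI − M) = λ³ − (tr M) λ² + s λ − det M, where s is the sum of the principal 2×2 minors.
tr M = -1 + (-1) + 2 = 0.
s = ((-1)·(-1) − (-2)²) + ((-1)·2 − 4²) + ((-1)·2 − 1²) = -3 + (-18) + (-3) = -24.
det M (expand along row 1) = (-1)·(-3) − (-2)·(-8) + 4·2 = -5.
Characteristic polynomial: λ³ − 24λ + 5 = 0.
Substitute λ = y + (tr M)/3 = y + 0.000000 to remove the quadratic term: y³ + p·y + q = 0 with p = s − (tr M)²/3 = -24.000000 and q = −2(tr M)³/27 + (tr M)·s/3 − det M = 5.000000.
Three real roots ⇒ use the trigonometric (Viète) form: r = 2√(−p/3) = 5.656854, φ = arccos(3q/(p·r)) = arccos(-0.110485) = 1.681508 rad.
y_k = r·cos(φ/3 − 2πk/3) for k = 0, 1, 2 gives y = 4.791288, 0.208712, -5.000000.
λ_k = y_k + 0.000000 gives λ = 4.7913, 0.2087, -5.0000 (check: the sum is 0.0000 = tr M).

Hence λ_max = 4.7913 and λ_min = -5.0000.


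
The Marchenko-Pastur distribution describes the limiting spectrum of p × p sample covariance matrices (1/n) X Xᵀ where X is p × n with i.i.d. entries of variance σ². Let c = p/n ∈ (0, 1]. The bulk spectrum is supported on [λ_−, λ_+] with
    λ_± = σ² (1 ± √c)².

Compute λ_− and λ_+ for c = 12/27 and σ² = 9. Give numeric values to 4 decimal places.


c = 12/27 = 0.444444; √c = 0.666667.
λ_− = σ² (1 − √c)² = 9 · (1 − 0.666667)² = 9 · (0.333333)² = 1.000000.
λ_+ = σ² (1 + √c)² = 9 · (1 + 0.666667)² = 9 · (1.666667)² = 25.000000.

Rounded to 4 decimal places: λ_− ≈ 1.0000, λ_+ ≈ 25.0000.


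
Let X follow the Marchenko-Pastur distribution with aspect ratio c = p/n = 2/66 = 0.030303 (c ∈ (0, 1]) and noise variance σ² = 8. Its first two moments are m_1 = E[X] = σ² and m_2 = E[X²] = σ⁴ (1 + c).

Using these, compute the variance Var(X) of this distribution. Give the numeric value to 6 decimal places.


m_1 = E[X] = σ² = 8, so m_1² = 64.
m_2 = E[X²] = σ⁴ (1 + c) = 64 · (1 + 0.030303) = 64 · 1.030303 = 65.939394.
(Note m_2 − m_1² simplifies to c · σ⁴ = 0.030303 · 64.)

Var(X) = m_2 − m_1² = 65.939394 − 64 = 1.939394.


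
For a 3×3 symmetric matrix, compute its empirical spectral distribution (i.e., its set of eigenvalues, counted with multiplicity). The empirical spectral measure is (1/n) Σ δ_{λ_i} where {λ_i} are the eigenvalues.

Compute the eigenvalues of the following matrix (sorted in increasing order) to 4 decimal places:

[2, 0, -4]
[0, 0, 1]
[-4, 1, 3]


Since M is real symmetric, all three eigenvalues are real; they are the roots of det(λI − M) = λ³ − (tr M) λ² + s λ − det M, where s is the sum of the principal 2×2 minors.
tr M = 2 + 0 + 3 = 5.
s = (2·0 − 0²) + (2·3 − (-4)²) + (0·3 − 1²) = 0 + (-10) + (-1) = -11.
det M (expand along row 1) = 2·(-1) − 0·4 + (-4)·0 = -2.
Characteristic polynomial: λ³ − 5λ² − 11λ + 2 = 0.
Substitute λ = y + (tr M)/3 = y + 1.666667 to remove the quadratic term: y³ + p·y + q = 0 with p = s − (tr M)²/3 = -19.333333 and q = −2(tr M)³/27 + (tr M)·s/3 − det M = -25.592593.
Three real roots ⇒ use the trigonometric (Viète) form: r = 2√(−p/3) = 5.077182, φ = arccos(3q/(p·r)) = arccos(0.782179) = 0.672641 rad.
y_k = r·cos(φ/3 − 2πk/3) for k = 0, 1, 2 gives y = 4.950096, -1.497427, -3.452669.
λ_k = y_k + 1.666667 gives λ = 6.6168, 0.1692, -1.7860 (check: the sum is 5.0000 = tr M).

Eigenvalues sorted in increasing order: [-1.7860, 0.1692, 6.6168].


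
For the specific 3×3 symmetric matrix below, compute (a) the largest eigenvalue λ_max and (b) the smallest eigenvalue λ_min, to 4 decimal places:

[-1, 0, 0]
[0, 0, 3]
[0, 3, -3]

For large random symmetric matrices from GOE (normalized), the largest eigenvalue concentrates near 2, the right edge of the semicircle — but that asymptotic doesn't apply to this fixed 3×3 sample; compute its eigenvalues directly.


Since M is real symmetric, all three eigenvalues are real; they are the roots of det(λI − M) = λ³ − (tr M) λ² + s λ − det M, where s is the sum of the principal 2×2 minors.
tr M = -1 + 0 + (-3) = -4.
s = ((-1)·0 − 0²) + ((-1)·(-3) − 0²) + (0·(-3) − 3²) = 0 + 3 + (-9) = -6.
det M (expand along row 1) = (-1)·(-9) − 0·0 + 0·0 = 9.
Characteristic polynomial: λ³ + 4λ² − 6λ − 9 = 0.
Substitute λ = y + (tr M)/3 = y − 1.333333 to remove the quadratic term: y³ + p·y + q = 0 with p = s − (tr M)²/3 = -11.333333 and q = −2(tr M)³/27 + (tr M)·s/3 − det M = 3.740741.
Three real roots ⇒ use the trigonometric (Viète) form: r = 2√(−p/3) = 3.887301, φ = arccos(3q/(p·r)) = arccos(-0.254726) = 1.828361 rad.
y_k = r·cos(φ/3 − 2πk/3) for k = 0, 1, 2 gives y = 3.187435, 0.333333, -3.520769.
λ_k = y_k − 1.333333 gives λ = 1.8541, -1.0000, -4.8541 (check: the sum is -4.0000 = tr M).

Hence λ_max = 1.8541 and λ_min = -4.8541.


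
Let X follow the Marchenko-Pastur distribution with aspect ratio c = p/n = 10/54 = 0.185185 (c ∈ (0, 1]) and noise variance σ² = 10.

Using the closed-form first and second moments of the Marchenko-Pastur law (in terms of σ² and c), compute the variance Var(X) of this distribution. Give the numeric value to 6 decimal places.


Recall the MP moments m_1 = E[X] = σ² and m_2 = E[X²] = σ⁴ (1 + c).
m_1 = E[X] = σ² = 10, so m_1² = 100.
m_2 = E[X²] = σ⁴ (1 + c) = 100 · (1 + 0.185185) = 100 · 1.185185 = 118.518519.
(Note m_2 − m_1² simplifies to c · σ⁴ = 0.185185 · 100.)

Var(X) = m_2 − m_1² = 118.518519 − 100 = 18.518519.


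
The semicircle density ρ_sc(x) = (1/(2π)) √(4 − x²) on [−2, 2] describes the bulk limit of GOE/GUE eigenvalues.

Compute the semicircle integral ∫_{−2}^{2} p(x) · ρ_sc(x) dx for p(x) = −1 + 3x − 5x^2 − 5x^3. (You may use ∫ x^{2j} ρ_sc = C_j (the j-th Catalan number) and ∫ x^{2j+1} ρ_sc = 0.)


Write p(x) = Σ a_i x^i, split into monomials and integrate each against ρ_sc separately.
Using ∫ x^{2j} ρ_sc = C_j = (1/(j+1)) C(2j, j) (Catalan numbers) and ∫ x^{2j+1} ρ_sc = 0 (odd monomials vanish by symmetry):
  i = 0 (even): a_0 · C_{0} = -1 · 1 = -1
  i = 1 (odd): ∫ x^1 ρ_sc = 0 (vanishes)
  i = 2 (even): a_2 · C_{1} = -5 · 1 = -5
  i = 3 (odd): ∫ x^3 ρ_sc = 0 (vanishes)

Summing the contributions: ∫_{−2}^{2} p(x) ρ_sc(x) dx = (-1) + (-5) = -6.


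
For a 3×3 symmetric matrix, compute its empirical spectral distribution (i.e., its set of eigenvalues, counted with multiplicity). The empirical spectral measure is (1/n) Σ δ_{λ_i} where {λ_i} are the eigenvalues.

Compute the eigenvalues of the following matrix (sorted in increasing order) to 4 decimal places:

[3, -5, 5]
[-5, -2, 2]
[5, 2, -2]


Since M is real symmetric, all three eigenvalues are real; they are the roots of det(λI − M) = λ³ − (tr M) λ² + s λ − det M, where s is the sum of the principal 2×2 minors.
tr M = 3 + (-2) + (-2) = -1.
s = (3·(-2) − (-5)²) + (3·(-2) − 5²) + ((-2)·(-2) − 2²) = -31 + (-31) + 0 = -62.
det M (expand along row 1) = 3·0 − (-5)·0 + 5·0 = 0.
Characteristic polynomial: λ³ + λ² − 62λ = 0.
Substitute λ = y + (tr M)/3 = y − 0.333333 to remove the quadratic term: y³ + p·y + q = 0 with p = s − (tr M)²/3 = -62.333333 and q = −2(tr M)³/27 + (tr M)·s/3 − det M = 20.740741.
Three real roots ⇒ use the trigonometric (Viète) form: r = 2√(−p/3) = 9.116530, φ = arccos(3q/(p·r)) = arccos(-0.109495) = 1.680512 rad.
y_k = r·cos(φ/3 − 2πk/3) for k = 0, 1, 2 gives y = 7.723200, 0.333333, -8.056534.
λ_k = y_k − 0.333333 gives λ = 7.3899, 0.0000, -8.3899 (check: the sum is -1.0000 = tr M).

Eigenvalues sorted in increasing order: [-8.3899, 0.0000, 7.3899].


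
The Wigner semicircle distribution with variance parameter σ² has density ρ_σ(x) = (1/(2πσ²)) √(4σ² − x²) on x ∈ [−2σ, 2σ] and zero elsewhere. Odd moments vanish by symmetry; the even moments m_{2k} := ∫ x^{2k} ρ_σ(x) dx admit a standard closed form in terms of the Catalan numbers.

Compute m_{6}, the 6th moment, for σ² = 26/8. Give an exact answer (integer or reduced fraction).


By the scaled semicircle moment identity, m_{2k} = σ^{2k} · C_k with k = 3.
C_3 = (1/(k+1)) · C(2k, k) = (1/4) · C(6, 3) = (1/4) · 20 = 5.
σ^{2k} = (σ²)^k = (26/8)^3 = 2197/64.

Therefore m_{6} = σ^{6} · C_3 = (2197/64) · 5 = 10985/64.


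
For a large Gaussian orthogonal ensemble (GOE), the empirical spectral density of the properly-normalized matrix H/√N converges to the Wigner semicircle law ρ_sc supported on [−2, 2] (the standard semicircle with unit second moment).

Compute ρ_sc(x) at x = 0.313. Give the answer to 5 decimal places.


ρ_sc(x) = (1/(2π)) √(4 − x²). With x = 0.313:
  4 − x² = 4 − (0.313)² = 4 − 0.097969 = 3.902031.
  √(4 − x²) = 1.975356.
  1/(2π) = 0.159155.
  ρ_sc(0.313) = 0.159155 · 1.975356 = 0.314388.

Rounded to 5 decimal places: ρ_sc(0.313) ≈ 0.31439.


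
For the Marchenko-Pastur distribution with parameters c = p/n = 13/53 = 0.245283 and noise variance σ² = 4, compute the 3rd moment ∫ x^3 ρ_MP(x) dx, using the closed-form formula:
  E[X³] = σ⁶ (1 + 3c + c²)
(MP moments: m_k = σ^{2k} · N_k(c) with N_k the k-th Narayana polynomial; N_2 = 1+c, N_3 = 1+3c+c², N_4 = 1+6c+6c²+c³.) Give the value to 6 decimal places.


E[X³] = σ⁶ (1 + 3c + c²) (third MP moment). With σ² = 4 (so σ⁶ = 64) and c = 13/53 = 0.245283: E[X³] = 64 · (1 + 3·0.245283 + (0.245283)²) = 64 · 1.796013.

So E[X^3] = 114.944820.


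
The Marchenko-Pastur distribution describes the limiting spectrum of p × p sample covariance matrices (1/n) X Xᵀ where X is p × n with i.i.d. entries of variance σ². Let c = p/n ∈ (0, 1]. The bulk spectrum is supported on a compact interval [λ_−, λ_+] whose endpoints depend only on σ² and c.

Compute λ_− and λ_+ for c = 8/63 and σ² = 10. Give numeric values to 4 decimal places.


c = 8/63 = 0.126984; √c = 0.356348.
λ_− = σ² (1 − √c)² = 10 · (1 − 0.356348)² = 10 · (0.643652)² = 4.142875.
λ_+ = σ² (1 + √c)² = 10 · (1 + 0.356348)² = 10 · (1.356348)² = 18.396808.

Rounded to 4 decimal places: λ_− ≈ 4.1429, λ_+ ≈ 18.3968.


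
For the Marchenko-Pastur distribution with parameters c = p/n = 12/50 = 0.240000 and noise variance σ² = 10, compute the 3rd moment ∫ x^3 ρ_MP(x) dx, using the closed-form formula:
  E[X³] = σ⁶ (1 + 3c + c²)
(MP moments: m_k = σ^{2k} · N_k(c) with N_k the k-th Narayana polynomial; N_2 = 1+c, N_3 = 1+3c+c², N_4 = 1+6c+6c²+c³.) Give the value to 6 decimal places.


E[X³] = σ⁶ (1 + 3c + c²) (third MP moment). With σ² = 10 (so σ⁶ = 1000) and c = 12/50 = 0.240000: E[X³] = 1000 · (1 + 3·0.240000 + (0.240000)²) = 1000 · 1.777600.

So E[X^3] = 1777.600000.


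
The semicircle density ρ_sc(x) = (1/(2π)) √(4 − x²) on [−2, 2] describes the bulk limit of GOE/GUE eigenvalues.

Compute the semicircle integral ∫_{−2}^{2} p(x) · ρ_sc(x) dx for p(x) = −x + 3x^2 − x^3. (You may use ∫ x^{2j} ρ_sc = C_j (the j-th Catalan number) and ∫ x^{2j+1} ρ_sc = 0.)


Write p(x) = Σ a_i x^i, split into monomials and integrate each against ρ_sc separately.
Using ∫ x^{2j} ρ_sc = C_j = (1/(j+1)) C(2j, j) (Catalan numbers) and ∫ x^{2j+1} ρ_sc = 0 (odd monomials vanish by symmetry):
  i = 1 (odd): ∫ x^1 ρ_sc = 0 (vanishes)
  i = 2 (even): a_2 · C_{1} = 3 · 1 = 3
  i = 3 (odd): ∫ x^3 ρ_sc = 0 (vanishes)

Summing the contributions: ∫_{−2}^{2} p(x) ρ_sc(x) dx = 3.


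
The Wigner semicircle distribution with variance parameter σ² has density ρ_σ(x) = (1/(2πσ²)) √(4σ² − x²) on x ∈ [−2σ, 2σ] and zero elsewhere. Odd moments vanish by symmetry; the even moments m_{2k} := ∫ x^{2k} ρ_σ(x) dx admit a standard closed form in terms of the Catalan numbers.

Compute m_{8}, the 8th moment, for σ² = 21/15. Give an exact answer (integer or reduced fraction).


By the scaled semicircle moment identity, m_{2k} = σ^{2k} · C_k with k = 4.
C_4 = (1/(k+1)) · C(2k, k) = (1/5) · C(8, 4) = (1/5) · 70 = 14.
σ^{2k} = (σ²)^k = (21/15)^4 = 2401/625.

Therefore m_{8} = σ^{8} · C_4 = (2401/625) · 14 = 33614/625.


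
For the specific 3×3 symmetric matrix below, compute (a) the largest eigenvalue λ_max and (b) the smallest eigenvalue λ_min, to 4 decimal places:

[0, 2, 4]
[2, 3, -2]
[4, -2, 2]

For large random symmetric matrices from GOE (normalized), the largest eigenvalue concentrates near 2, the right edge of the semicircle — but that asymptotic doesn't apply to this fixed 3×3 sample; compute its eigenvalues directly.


Since M is real symmetric, all three eigenvalues are real; they are the roots of det(λI − M) = λ³ − (tr M) λ² + s λ − det M, where s is the sum of the principal 2×2 minors.
tr M = 0 + 3 + 2 = 5.
s = (0·3 − 2²) + (0·2 − 4²) + (3·2 − (-2)²) = -4 + (-16) + 2 = -18.
det M (expand along row 1) = 0·2 − 2·12 + 4·(-16) = -88.
Characteristic polynomial: λ³ − 5λ² − 18λ + 88 = 0.
Substitute λ = y + (tr M)/3 = y + 1.666667 to remove the quadratic term: y³ + p·y + q = 0 with p = s − (tr M)²/3 = -26.333333 and q = −2(tr M)³/27 + (tr M)·s/3 − det M = 48.740741.
Three real roots ⇒ use the trigonometric (Viète) form: r = 2√(−p/3) = 5.925463, φ = arccos(3q/(p·r)) = arccos(-0.937099) = 2.785020 rad.
y_k = r·cos(φ/3 − 2πk/3) for k = 0, 1, 2 gives y = 3.550324, 2.333333, -5.883657.
λ_k = y_k + 1.666667 gives λ = 5.2170, 4.0000, -4.2170 (check: the sum is 5.0000 = tr M).

Hence λ_max = 5.2170 and λ_min = -4.2170.


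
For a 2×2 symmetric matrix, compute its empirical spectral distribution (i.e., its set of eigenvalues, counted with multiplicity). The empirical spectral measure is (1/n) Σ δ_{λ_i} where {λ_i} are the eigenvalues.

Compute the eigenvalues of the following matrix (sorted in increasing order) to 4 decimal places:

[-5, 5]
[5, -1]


Since M is real symmetric, both eigenvalues are real; they are the roots of det(λI − M) = λ² − (tr M) λ + det M.
tr M = -5 + (-1) = -6.
det M = (-5)·(-1) − 5² = 5 − 25 = -20.
Characteristic polynomial: λ² + 6λ − 20 = 0.
Discriminant Δ = (tr M)² − 4·det M = 36 − (-80) = 116; √Δ = 10.770330.
λ = (tr M ± √Δ)/2 = (-6 ± 10.770330)/2, giving (tr M − √Δ)/2 = -8.3852 and (tr M + √Δ)/2 = 2.3852.

Eigenvalues sorted in increasing order: [-8.3852, 2.3852].


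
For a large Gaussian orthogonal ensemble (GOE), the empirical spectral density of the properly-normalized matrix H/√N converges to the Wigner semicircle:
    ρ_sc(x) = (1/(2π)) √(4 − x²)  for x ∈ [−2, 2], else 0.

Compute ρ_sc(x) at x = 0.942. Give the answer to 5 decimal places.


ρ_sc(x) = (1/(2π)) √(4 − x²). With x = 0.942:
  4 − x² = 4 − (0.942)² = 4 − 0.887364 = 3.112636.
  √(4 − x²) = 1.764266.
  1/(2π) = 0.159155.
  ρ_sc(0.942) = 0.159155 · 1.764266 = 0.280792.

Rounded to 5 decimal places: ρ_sc(0.942) ≈ 0.28079.


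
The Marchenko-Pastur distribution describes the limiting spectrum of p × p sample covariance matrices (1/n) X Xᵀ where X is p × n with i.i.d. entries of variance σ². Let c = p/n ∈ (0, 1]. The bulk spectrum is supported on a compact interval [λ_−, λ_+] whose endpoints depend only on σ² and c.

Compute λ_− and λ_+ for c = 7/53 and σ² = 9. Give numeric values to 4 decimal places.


c = 7/53 = 0.132075; √c = 0.363422.
λ_− = σ² (1 − √c)² = 9 · (1 − 0.363422)² = 9 · (0.636578)² = 3.647085.
λ_+ = σ² (1 + √c)² = 9 · (1 + 0.363422)² = 9 · (1.363422)² = 16.730273.

Rounded to 4 decimal places: λ_− ≈ 3.6471, λ_+ ≈ 16.7303.


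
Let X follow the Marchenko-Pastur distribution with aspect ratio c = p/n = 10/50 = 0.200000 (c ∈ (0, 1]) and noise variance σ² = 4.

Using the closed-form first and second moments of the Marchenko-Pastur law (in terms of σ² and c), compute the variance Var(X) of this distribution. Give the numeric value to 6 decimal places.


Recall the MP moments m_1 = E[X] = σ² and m_2 = E[X²] = σ⁴ (1 + c).
m_1 = E[X] = σ² = 4, so m_1² = 16.
m_2 = E[X²] = σ⁴ (1 + c) = 16 · (1 + 0.200000) = 16 · 1.200000 = 19.200000.
(Note m_2 − m_1² simplifies to c · σ⁴ = 0.200000 · 16.)

Var(X) = m_2 − m_1² = 19.200000 − 16 = 3.200000.


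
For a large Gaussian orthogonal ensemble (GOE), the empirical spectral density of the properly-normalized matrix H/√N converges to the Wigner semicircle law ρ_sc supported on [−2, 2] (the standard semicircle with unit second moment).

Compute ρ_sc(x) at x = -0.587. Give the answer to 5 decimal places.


ρ_sc(x) = (1/(2π)) √(4 − x²). With x = -0.587:
  4 − x² = 4 − (-0.587)² = 4 − 0.344569 = 3.655431.
  √(4 − x²) = 1.911918.
  1/(2π) = 0.159155.
  ρ_sc(-0.587) = 0.159155 · 1.911918 = 0.304291.

Rounded to 5 decimal places: ρ_sc(-0.587) ≈ 0.30429.


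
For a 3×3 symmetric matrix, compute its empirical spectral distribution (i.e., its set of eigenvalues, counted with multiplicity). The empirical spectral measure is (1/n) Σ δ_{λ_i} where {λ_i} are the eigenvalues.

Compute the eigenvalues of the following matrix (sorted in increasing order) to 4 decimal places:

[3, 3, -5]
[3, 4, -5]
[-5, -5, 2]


Since M is real symmetric, all three eigenvalues are real; they are the roots of det(λI − M) = λ³ − (tr M) λ² + s λ − det M, where s is the sum of the principal 2×2 minors.
tr M = 3 + 4 + 2 = 9.
s = (3·4 − 3²) + (3·2 − (-5)²) + (4·2 − (-5)²) = 3 + (-19) + (-17) = -33.
det M (expand along row 1) = 3·(-17) − 3·(-19) + (-5)·5 = -19.
Characteristic polynomial: λ³ − 9λ² − 33λ + 19 = 0.
Substitute λ = y + (tr M)/3 = y + 3.000000 to remove the quadratic term: y³ + p·y + q = 0 with p = s − (tr M)²/3 = -60.000000 and q = −2(tr M)³/27 + (tr M)·s/3 − det M = -134.000000.
Three real roots ⇒ use the trigonometric (Viète) form: r = 2√(−p/3) = 8.944272, φ = arccos(3q/(p·r)) = arccos(0.749083) = 0.724120 rad.
y_k = r·cos(φ/3 − 2πk/3) for k = 0, 1, 2 gives y = 8.684983, -2.490924, -6.194059.
λ_k = y_k + 3.000000 gives λ = 11.6850, 0.5091, -3.1941 (check: the sum is 9.0000 = tr M).

Eigenvalues sorted in increasing order: [-3.1941, 0.5091, 11.6850].


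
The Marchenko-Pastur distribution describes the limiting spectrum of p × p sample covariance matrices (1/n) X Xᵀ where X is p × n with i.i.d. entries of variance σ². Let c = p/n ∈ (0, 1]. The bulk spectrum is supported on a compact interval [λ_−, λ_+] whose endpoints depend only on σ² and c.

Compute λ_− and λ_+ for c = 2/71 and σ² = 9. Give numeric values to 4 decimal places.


c = 2/71 = 0.028169; √c = 0.167836.
λ_− = σ² (1 − √c)² = 9 · (1 − 0.167836)² = 9 · (0.832164)² = 6.232468.
λ_+ = σ² (1 + √c)² = 9 · (1 + 0.167836)² = 9 · (1.167836)² = 12.274574.

Rounded to 4 decimal places: λ_− ≈ 6.2325, λ_+ ≈ 12.2746.


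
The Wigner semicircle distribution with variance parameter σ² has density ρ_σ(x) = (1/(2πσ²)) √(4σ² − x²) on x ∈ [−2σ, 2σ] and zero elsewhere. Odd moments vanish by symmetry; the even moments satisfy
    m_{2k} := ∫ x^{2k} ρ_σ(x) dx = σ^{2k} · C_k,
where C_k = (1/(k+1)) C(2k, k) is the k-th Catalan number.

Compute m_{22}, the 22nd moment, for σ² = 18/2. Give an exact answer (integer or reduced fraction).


By the scaled semicircle moment identity, m_{2k} = σ^{2k} · C_k with k = 11.
C_11 = (1/(k+1)) · C(2k, k) = (1/12) · C(22, 11) = (1/12) · 705432 = 58786.
σ^{2k} = (σ²)^k = (18/2)^11 = 31381059609.

Therefore m_{22} = σ^{22} · C_11 = 31381059609 · 58786 = 1844766970174674.


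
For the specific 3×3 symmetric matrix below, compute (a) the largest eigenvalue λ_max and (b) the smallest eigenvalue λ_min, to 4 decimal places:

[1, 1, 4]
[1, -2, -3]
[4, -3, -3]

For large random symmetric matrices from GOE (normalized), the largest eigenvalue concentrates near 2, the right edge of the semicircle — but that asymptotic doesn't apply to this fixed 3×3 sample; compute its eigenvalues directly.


Since M is real symmetric, all three eigenvalues are real; they are the roots of det(λI − M) = λ³ − (tr M) λ² + s λ − det M, where s is the sum of the principal 2×2 minors.
tr M = 1 + (-2) + (-3) = -4.
s = (1·(-2) − 1²) + (1·(-3) − 4²) + ((-2)·(-3) − (-3)²) = -3 + (-19) + (-3) = -25.
det M (expand along row 1) = 1·(-3) − 1·9 + 4·5 = 8.
Characteristic polynomial: λ³ + 4λ² − 25λ − 8 = 0.
Substitute λ = y + (tr M)/3 = y − 1.333333 to remove the quadratic term: y³ + p·y + q = 0 with p = s − (tr M)²/3 = -30.333333 and q = −2(tr M)³/27 + (tr M)·s/3 − det M = 30.074074.
Three real roots ⇒ use the trigonometric (Viète) form: r = 2√(−p/3) = 6.359595, φ = arccos(3q/(p·r)) = arccos(-0.467696) = 2.057479 rad.
y_k = r·cos(φ/3 − 2πk/3) for k = 0, 1, 2 gives y = 4.921665, 1.027182, -5.948847.
λ_k = y_k − 1.333333 gives λ = 3.5883, -0.3062, -7.2822 (check: the sum is -4.0000 = tr M).

Hence λ_max = 3.5883 and λ_min = -7.2822.
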